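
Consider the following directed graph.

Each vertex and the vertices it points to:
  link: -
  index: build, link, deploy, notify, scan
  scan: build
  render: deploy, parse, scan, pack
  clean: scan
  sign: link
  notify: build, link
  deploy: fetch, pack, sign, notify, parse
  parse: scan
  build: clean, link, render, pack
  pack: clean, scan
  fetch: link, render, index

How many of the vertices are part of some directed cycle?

10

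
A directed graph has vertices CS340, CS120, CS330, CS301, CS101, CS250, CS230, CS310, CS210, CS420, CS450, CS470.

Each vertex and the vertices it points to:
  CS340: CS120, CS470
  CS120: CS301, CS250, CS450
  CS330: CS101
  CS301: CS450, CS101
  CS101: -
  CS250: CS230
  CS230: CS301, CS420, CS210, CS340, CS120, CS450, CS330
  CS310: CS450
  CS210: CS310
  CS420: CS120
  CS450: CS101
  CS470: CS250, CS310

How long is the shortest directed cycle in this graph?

For each vertex v, BFS finds the shortest path from v back to v.
The shortest such closed walk is CS230 → CS120 → CS250 → CS230, length 3.

3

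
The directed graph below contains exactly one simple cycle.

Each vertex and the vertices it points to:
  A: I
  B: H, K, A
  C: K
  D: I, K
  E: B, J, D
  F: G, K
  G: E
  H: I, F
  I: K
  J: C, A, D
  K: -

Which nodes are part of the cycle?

DFS with gray/black marking from E:
E gray
  B gray
    H gray
      I gray
        K gray
        K black
      I black
      F gray
        G gray
          G→E: E is gray → back edge
Back edge closes the cycle E → B → H → F → G → E; its vertices are {B, E, F, G, H}.

B, E, F, G, H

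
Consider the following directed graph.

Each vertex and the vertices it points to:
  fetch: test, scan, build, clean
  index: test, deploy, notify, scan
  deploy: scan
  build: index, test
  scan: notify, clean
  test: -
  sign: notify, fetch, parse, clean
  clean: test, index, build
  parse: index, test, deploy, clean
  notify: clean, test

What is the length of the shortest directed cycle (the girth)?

For each vertex v, BFS finds the shortest path from v back to v.
The shortest such closed walk is scan → clean → index → scan, length 3.

3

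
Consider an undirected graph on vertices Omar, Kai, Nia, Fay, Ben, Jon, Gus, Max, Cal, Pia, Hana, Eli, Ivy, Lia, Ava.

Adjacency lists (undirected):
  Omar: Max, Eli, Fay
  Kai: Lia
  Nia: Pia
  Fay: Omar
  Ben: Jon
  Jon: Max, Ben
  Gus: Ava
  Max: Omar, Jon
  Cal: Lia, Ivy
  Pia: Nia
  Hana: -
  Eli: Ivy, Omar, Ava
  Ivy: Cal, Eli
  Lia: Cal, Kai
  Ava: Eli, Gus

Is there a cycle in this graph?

DFS, tracking each vertex's parent; an edge to a visited non-parent vertex closes a cycle.
Start from Ivy:
visit Ivy (parent –)
  visit Cal (parent Ivy)
    visit Lia (parent Cal)
      Lia–Cal: parent, skip
      visit Kai (parent Lia)
        Kai–Lia: parent, skip
    Cal–Ivy: parent, skip
  visit Eli (parent Ivy)
    Eli–Ivy: parent, skip
    visit Omar (parent Eli)
      visit Max (parent Omar)
        Max–Omar: parent, skip
        visit Jon (parent Max)
          Jon–Max: parent, skip
          visit Ben (parent Jon)
            Ben–Jon: parent, skip
      Omar–Eli: parent, skip
      visit Fay (parent Omar)
        Fay–Omar: parent, skip
    visit Ava (parent Eli)
      Ava–Eli: parent, skip
      visit Gus (parent Ava)
        Gus–Ava: parent, skip
visit Nia (parent –)
  visit Pia (parent Nia)
    Pia–Nia: parent, skip
visit Hana (parent –)
No non-parent visited neighbor found — the graph is a forest.

No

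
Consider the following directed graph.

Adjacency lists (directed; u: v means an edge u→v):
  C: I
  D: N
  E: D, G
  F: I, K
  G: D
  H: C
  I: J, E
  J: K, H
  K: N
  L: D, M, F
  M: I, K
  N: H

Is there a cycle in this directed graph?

Yes

DFS with white/gray/black marking, starting from L:
L gray
  D gray
    N gray
      H gray
        C gray
          I gray
            J gray
              K gray
                K→N: N is gray → back edge
Back edge found, so a cycle exists: N → H → C → I → J → K → N.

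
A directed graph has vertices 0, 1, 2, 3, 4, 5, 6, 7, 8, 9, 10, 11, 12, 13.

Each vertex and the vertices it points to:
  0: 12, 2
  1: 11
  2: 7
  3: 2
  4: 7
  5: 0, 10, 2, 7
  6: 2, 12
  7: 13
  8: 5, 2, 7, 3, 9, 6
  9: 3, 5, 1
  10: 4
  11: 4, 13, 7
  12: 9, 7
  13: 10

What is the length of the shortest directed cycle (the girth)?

For each vertex v, BFS finds the shortest path from v back to v.
The shortest such closed walk is 9 → 5 → 0 → 12 → 9, length 4.

4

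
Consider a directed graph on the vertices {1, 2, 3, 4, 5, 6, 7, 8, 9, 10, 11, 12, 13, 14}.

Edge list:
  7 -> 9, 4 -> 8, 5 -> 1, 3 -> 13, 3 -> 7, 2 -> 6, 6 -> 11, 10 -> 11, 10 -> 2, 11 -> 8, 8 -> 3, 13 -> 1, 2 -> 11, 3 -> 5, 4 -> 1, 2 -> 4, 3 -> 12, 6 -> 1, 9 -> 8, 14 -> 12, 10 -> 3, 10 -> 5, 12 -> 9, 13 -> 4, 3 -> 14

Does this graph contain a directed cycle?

Yes

DFS with white/gray/black marking, starting from 7:
7 gray
  9 gray
    8 gray
      3 gray
        13 gray
          1 gray
          1 black
          4 gray
            4→8: 8 is gray → back edge
Back edge found, so a cycle exists: 8 → 3 → 13 → 4 → 8.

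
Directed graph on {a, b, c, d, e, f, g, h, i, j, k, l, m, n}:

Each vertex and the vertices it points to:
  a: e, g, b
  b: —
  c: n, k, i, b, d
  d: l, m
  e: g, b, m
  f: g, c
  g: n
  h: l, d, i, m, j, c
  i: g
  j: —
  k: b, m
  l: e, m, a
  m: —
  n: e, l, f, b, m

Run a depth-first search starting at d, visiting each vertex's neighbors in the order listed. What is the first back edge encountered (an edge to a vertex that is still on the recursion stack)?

n->e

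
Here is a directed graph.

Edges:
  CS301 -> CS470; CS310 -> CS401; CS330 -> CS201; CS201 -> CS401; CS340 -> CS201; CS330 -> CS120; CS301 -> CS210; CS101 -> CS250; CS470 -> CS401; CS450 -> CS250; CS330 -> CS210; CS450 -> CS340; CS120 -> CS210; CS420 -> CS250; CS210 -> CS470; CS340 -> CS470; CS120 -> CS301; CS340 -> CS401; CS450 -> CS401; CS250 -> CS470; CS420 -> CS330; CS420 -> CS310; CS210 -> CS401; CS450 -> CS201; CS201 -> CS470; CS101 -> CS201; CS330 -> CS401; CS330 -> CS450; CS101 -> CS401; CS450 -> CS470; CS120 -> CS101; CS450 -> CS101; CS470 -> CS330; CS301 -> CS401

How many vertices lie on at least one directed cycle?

10

A vertex is on a directed cycle iff it belongs to a strongly connected component of size ≥ 2 (or has a self-loop).
The vertices on cycles are {CS101, CS120, CS201, CS210, CS250, CS301, CS330, CS340, CS450, CS470} — 10 in total.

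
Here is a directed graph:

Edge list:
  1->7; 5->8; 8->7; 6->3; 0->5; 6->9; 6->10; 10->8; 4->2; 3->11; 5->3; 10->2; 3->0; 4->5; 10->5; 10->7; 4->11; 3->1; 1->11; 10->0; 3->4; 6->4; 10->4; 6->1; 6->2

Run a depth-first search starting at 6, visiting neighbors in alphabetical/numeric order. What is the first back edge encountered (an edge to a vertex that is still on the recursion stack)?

5->3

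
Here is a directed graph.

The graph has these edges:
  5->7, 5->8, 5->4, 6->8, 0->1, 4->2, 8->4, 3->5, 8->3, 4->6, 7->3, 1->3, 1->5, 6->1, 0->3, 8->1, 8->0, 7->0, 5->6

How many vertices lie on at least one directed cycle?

8

A vertex is on a directed cycle iff it belongs to a strongly connected component of size ≥ 2 (or has a self-loop).
The vertices on cycles are {0, 1, 3, 4, 5, 6, 7, 8} — 8 in total.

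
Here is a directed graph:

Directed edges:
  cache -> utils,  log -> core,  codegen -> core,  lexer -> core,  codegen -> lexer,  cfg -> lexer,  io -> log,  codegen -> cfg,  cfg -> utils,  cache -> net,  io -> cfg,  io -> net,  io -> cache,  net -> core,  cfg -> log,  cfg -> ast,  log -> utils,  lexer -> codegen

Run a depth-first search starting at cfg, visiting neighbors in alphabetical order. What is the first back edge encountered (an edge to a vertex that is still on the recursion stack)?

DFS from cfg (visiting neighbors in alphabetical order); mark gray on enter, black on exit:
cfg gray
  ast gray
  ast black
  lexer gray
    codegen gray
      codegen→cfg: cfg is gray → back edge
First back edge: codegen → cfg.

codegen->cfg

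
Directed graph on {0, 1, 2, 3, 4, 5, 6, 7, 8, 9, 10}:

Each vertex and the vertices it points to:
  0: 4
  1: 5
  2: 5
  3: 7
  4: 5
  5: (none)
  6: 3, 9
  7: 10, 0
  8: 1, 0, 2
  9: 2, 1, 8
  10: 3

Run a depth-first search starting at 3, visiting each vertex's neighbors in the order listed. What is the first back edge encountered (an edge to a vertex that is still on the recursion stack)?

DFS from 3 (visiting each vertex's neighbors in the order listed); mark gray on enter, black on exit:
3 gray
  7 gray
    10 gray
      10→3: 3 is gray → back edge
First back edge: 10 → 3.

10->3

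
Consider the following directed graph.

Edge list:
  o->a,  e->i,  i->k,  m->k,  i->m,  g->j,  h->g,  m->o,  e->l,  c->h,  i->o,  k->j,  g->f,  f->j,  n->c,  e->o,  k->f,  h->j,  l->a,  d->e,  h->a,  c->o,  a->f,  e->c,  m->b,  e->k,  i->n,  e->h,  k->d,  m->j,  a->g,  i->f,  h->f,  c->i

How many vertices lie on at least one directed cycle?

7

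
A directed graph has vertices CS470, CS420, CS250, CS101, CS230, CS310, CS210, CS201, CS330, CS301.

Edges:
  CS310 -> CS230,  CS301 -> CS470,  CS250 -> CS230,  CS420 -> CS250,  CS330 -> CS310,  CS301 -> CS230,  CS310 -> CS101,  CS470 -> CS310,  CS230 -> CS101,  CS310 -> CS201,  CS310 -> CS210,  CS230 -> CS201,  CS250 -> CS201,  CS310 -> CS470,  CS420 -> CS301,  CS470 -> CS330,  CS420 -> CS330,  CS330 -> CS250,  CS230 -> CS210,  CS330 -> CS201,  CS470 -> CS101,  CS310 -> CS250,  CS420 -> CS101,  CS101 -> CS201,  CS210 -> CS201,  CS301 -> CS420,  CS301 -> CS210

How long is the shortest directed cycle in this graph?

2

For each vertex v, BFS finds the shortest path from v back to v.
The shortest such closed walk is CS301 → CS420 → CS301, length 2.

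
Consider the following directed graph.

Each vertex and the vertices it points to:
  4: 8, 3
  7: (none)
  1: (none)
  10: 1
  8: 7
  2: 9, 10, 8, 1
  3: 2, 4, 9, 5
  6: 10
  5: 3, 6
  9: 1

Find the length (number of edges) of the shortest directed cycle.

2

For each vertex v, BFS finds the shortest path from v back to v.
The shortest such closed walk is 5 → 3 → 5, length 2.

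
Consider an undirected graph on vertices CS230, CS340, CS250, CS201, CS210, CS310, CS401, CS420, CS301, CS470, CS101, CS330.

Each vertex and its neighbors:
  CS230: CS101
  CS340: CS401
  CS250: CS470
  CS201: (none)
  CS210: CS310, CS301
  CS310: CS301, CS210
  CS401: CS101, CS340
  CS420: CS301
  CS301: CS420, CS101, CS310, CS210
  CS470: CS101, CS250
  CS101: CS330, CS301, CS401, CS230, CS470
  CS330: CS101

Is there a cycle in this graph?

Yes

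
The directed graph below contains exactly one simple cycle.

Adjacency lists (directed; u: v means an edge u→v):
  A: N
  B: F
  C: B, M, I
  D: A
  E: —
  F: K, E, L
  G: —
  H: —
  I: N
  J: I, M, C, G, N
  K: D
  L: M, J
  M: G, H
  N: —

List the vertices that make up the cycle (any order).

DFS with gray/black marking from F:
F gray
  K gray
    D gray
      A gray
        N gray
        N black
      A black
    D black
  K black
  E gray
  E black
  L gray
    M gray
      G gray
      G black
      H gray
      H black
    M black
    J gray
      I gray
        I→N: N black — skip
      I black
      J→M: M black — skip
      C gray
        B gray
          B→F: F is gray → back edge
Back edge closes the cycle F → L → J → C → B → F; its vertices are {B, C, F, J, L}.

B, C, F, J, L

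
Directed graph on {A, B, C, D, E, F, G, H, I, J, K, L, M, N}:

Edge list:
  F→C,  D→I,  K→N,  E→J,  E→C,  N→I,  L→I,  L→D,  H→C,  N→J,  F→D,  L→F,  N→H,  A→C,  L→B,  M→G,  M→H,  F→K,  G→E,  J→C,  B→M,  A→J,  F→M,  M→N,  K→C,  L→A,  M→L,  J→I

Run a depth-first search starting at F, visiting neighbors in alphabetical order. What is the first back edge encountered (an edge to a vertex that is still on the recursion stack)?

B→M

DFS from F (visiting neighbors in alphabetical order); mark gray on enter, black on exit:
F gray
  C gray
  C black
  D gray
    I gray
    I black
  D black
  K gray
    K→C: C black — skip
    N gray
      H gray
        H→C: C black — skip
      H black
      N→I: I black — skip
      J gray
        J→C: C black — skip
        J→I: I black — skip
      J black
    N black
  K black
  M gray
    G gray
      E gray
        E→C: C black — skip
        E→J: J black — skip
      E black
    G black
    M→H: H black — skip
    L gray
      A gray
        A→C: C black — skip
        A→J: J black — skip
      A black
      B gray
        B→M: M is gray → back edge
First back edge: B → M.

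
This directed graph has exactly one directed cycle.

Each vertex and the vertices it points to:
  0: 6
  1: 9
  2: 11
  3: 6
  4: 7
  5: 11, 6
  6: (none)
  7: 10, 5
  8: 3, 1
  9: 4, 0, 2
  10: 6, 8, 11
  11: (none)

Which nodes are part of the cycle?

DFS with gray/black marking from 8:
8 gray
  3 gray
    6 gray
    6 black
  3 black
  1 gray
    9 gray
      4 gray
        7 gray
          10 gray
            10→6: 6 black — skip
            10→8: 8 is gray → back edge
Back edge closes the cycle 8 → 1 → 9 → 4 → 7 → 10 → 8; its vertices are {1, 4, 7, 8, 9, 10}.

1, 4, 7, 8, 9, 10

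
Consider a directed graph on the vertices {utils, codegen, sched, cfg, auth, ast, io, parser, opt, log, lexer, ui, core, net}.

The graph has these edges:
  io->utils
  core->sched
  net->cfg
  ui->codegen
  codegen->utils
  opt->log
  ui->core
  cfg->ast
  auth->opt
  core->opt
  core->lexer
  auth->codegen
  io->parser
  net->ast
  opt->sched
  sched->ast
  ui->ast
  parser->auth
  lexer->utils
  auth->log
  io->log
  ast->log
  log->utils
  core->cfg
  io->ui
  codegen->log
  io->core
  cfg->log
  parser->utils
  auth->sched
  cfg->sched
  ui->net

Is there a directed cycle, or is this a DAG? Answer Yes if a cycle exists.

DFS with white/gray/black marking, starting from core:
core gray
  lexer gray
    utils gray
    utils black
  lexer black
  cfg gray
    ast gray
      log gray
        log→utils: utils black — skip
      log black
    ast black
    cfg→log: log black — skip
    sched gray
      sched→ast: ast black — skip
    sched black
  cfg black
  core→sched: sched black — skip
  opt gray
    opt→sched: sched black — skip
    opt→log: log black — skip
  opt black
core black
codegen gray
  codegen→log: log black — skip
  codegen→utils: utils black — skip
codegen black
auth gray
  auth→sched: sched black — skip
  auth→log: log black — skip
  auth→opt: opt black — skip
  auth→codegen: codegen black — skip
auth black
io gray
  io→utils: utils black — skip
  io→log: log black — skip
  parser gray
    parser→auth: auth black — skip
    parser→utils: utils black — skip
  parser black
  io→core: core black — skip
  ui gray
    net gray
      net→cfg: cfg black — skip
      net→ast: ast black — skip
    net black
    ui→core: core black — skip
    ui→codegen: codegen black — skip
    ui→ast: ast black — skip
  ui black
io black
Every edge goes to a white or black vertex — no back edge, so the graph is acyclic.

No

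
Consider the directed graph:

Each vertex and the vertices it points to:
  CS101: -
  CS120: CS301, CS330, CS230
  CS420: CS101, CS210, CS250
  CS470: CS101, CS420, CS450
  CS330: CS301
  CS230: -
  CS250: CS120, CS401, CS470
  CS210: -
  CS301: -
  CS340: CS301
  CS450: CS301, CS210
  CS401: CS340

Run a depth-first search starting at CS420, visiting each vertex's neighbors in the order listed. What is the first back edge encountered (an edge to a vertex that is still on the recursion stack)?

CS470->CS420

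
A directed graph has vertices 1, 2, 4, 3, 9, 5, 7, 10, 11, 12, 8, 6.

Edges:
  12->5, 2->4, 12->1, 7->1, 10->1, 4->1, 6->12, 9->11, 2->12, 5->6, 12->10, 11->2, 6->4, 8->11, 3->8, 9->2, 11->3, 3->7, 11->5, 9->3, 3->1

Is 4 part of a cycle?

4 lies on a cycle iff there is a path from 4 back to itself.
Exploring from 4, it never reaches itself; equivalently, its strongly connected component is a singleton.

No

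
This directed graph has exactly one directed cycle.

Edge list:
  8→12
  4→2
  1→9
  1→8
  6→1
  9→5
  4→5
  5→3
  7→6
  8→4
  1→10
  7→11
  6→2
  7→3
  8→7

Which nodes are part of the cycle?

DFS with gray/black marking from 8:
8 gray
  12 gray
  12 black
  4 gray
    5 gray
      3 gray
      3 black
    5 black
    2 gray
    2 black
  4 black
  7 gray
    11 gray
    11 black
    7→3: 3 black — skip
    6 gray
      6→2: 2 black — skip
      1 gray
        1→8: 8 is gray → back edge
Back edge closes the cycle 8 → 7 → 6 → 1 → 8; its vertices are {1, 6, 7, 8}.

1, 6, 7, 8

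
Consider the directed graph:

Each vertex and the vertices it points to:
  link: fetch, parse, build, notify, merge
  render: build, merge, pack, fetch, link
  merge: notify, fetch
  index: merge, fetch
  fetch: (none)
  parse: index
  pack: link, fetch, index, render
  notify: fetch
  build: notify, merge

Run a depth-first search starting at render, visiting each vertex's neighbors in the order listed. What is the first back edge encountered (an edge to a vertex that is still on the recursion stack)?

DFS from render (visiting each vertex's neighbors in the order listed); mark gray on enter, black on exit:
render gray
  build gray
    notify gray
      fetch gray
      fetch black
    notify black
    merge gray
      merge→notify: notify black — skip
      merge→fetch: fetch black — skip
    merge black
  build black
  render→merge: merge black — skip
  pack gray
    link gray
      link→fetch: fetch black — skip
      parse gray
        index gray
          index→merge: merge black — skip
          index→fetch: fetch black — skip
        index black
      parse black
      link→build: build black — skip
      link→notify: notify black — skip
      link→merge: merge black — skip
    link black
    pack→fetch: fetch black — skip
    pack→index: index black — skip
    pack→render: render is gray → back edge
First back edge: pack → render.

pack->render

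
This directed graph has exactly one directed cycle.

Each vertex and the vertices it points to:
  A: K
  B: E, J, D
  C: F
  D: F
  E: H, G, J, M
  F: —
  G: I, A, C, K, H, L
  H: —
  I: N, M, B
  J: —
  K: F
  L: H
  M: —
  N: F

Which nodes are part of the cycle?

B, E, G, I

DFS with gray/black marking from G:
G gray
  I gray
    N gray
      F gray
      F black
    N black
    M gray
    M black
    B gray
      E gray
        H gray
        H black
        E→G: G is gray → back edge
Back edge closes the cycle G → I → B → E → G; its vertices are {B, E, G, I}.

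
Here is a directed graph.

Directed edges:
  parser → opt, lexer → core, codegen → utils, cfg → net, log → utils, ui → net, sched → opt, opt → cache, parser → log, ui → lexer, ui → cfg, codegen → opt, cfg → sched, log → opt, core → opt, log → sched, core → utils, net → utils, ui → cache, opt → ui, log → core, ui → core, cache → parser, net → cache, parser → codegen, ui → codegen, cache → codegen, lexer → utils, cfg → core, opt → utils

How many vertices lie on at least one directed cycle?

A vertex is on a directed cycle iff it belongs to a strongly connected component of size ≥ 2 (or has a self-loop).
The vertices on cycles are {ui, cfg, log, net, opt, core, cache, lexer, sched, parser, codegen} — 11 in total.

11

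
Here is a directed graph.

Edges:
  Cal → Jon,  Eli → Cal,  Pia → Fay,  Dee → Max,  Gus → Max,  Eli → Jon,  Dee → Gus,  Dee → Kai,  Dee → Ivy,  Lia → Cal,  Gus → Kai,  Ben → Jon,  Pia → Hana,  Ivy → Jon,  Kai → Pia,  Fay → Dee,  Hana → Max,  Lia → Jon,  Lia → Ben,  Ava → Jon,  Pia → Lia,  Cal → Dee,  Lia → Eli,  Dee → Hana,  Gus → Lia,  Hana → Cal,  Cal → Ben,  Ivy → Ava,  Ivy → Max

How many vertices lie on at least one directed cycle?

9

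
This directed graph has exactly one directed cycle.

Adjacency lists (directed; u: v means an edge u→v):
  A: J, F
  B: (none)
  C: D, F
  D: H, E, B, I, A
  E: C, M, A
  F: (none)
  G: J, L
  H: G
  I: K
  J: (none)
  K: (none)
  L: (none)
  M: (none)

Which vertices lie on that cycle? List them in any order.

C, D, E

DFS with gray/black marking from D:
D gray
  H gray
    G gray
      J gray
      J black
      L gray
      L black
    G black
  H black
  E gray
    C gray
      C→D: D is gray → back edge
Back edge closes the cycle D → E → C → D; its vertices are {C, D, E}.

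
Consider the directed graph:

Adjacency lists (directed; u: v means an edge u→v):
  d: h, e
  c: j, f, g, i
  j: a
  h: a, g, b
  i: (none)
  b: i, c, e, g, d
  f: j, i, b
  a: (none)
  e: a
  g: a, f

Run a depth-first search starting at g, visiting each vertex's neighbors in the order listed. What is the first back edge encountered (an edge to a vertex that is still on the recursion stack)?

DFS from g (visiting each vertex's neighbors in the order listed); mark gray on enter, black on exit:
g gray
  a gray
  a black
  f gray
    j gray
      j→a: a black — skip
    j black
    i gray
    i black
    b gray
      b→i: i black — skip
      c gray
        c→j: j black — skip
        c→f: f is gray → back edge
First back edge: c → f.

c->f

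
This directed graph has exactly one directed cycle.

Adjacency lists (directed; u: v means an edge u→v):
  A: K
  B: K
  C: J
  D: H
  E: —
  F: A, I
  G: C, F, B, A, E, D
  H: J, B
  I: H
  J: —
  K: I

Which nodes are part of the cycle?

B, H, I, K

DFS with gray/black marking from I:
I gray
  H gray
    J gray
    J black
    B gray
      K gray
        K→I: I is gray → back edge
Back edge closes the cycle I → H → B → K → I; its vertices are {B, H, I, K}.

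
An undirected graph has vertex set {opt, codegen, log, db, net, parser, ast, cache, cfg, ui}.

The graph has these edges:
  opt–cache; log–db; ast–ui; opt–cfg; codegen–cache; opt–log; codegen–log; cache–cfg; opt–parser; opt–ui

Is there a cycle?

Yes

DFS, tracking each vertex's parent; an edge to a visited non-parent vertex closes a cycle.
Start from ui:
visit ui (parent –)
  visit opt (parent ui)
    visit parser (parent opt)
      parser–opt: parent, skip
    visit log (parent opt)
      visit codegen (parent log)
        codegen–log: parent, skip
        visit cache (parent codegen)
          visit cfg (parent cache)
            cfg–opt: opt visited and ≠ parent → cycle
Cycle: opt – log – codegen – cache – cfg – opt.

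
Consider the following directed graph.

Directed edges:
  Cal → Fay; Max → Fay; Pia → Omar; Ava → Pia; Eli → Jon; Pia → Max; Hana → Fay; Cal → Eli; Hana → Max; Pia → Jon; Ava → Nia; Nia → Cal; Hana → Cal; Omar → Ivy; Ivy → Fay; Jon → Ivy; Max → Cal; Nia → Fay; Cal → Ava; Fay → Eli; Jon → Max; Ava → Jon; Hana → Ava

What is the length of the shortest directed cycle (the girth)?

3

For each vertex v, BFS finds the shortest path from v back to v.
The shortest such closed walk is Ava → Nia → Cal → Ava, length 3.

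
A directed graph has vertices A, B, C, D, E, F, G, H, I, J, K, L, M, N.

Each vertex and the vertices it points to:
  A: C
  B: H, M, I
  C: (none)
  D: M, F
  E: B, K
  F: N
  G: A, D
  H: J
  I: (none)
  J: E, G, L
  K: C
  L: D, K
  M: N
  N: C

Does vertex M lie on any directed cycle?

No

M lies on a cycle iff there is a path from M back to itself.
Exploring from M, it never reaches itself; equivalently, its strongly connected component is a singleton.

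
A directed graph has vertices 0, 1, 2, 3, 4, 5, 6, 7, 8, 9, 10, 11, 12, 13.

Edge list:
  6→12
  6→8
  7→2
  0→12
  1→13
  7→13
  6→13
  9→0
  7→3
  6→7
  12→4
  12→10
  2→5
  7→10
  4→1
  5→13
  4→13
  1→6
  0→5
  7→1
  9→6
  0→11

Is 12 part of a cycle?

Yes

12 is on a cycle iff 12 can reach itself via ≥1 edge.
12 → 4 → 1 → 6 → 12 — yes.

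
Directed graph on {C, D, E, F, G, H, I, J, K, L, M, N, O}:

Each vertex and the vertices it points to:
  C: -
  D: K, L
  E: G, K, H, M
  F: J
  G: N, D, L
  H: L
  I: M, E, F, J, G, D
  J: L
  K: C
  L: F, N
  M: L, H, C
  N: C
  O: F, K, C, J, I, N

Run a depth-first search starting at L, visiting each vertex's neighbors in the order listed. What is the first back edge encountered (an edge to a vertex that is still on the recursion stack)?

DFS from L (visiting each vertex's neighbors in the order listed); mark gray on enter, black on exit:
L gray
  F gray
    J gray
      J→L: L is gray → back edge
First back edge: J → L.

J->L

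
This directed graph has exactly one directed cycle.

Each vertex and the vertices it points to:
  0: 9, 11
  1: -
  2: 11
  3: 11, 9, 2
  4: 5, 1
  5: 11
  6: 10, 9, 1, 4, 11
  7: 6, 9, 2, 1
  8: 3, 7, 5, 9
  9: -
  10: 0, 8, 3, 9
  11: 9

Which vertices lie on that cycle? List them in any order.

6, 7, 8, 10

DFS with gray/black marking from 10:
10 gray
  0 gray
    9 gray
    9 black
    11 gray
      11→9: 9 black — skip
    11 black
  0 black
  8 gray
    3 gray
      3→11: 11 black — skip
      3→9: 9 black — skip
      2 gray
        2→11: 11 black — skip
      2 black
    3 black
    7 gray
      6 gray
        6→10: 10 is gray → back edge
Back edge closes the cycle 10 → 8 → 7 → 6 → 10; its vertices are {6, 7, 8, 10}.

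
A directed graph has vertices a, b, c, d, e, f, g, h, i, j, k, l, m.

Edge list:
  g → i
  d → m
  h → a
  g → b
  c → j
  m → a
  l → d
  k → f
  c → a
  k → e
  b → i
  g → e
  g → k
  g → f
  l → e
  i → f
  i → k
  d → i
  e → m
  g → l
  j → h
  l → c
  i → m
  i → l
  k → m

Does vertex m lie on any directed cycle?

No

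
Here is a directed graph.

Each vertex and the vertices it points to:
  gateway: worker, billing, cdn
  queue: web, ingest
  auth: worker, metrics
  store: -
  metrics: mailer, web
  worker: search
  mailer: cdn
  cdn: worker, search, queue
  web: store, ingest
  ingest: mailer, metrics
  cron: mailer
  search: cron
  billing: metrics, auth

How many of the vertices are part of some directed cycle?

9

A vertex is on a directed cycle iff it belongs to a strongly connected component of size ≥ 2 (or has a self-loop).
The vertices on cycles are {cdn, web, cron, queue, ingest, mailer, search, worker, metrics} — 9 in total.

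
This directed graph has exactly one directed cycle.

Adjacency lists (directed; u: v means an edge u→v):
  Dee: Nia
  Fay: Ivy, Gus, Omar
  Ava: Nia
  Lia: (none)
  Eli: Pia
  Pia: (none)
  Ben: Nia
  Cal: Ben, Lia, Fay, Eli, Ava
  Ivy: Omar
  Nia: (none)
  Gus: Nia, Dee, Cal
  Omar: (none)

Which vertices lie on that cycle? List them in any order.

DFS with gray/black marking from Gus:
Gus gray
  Nia gray
  Nia black
  Dee gray
    Dee→Nia: Nia black — skip
  Dee black
  Cal gray
    Ben gray
      Ben→Nia: Nia black — skip
    Ben black
    Lia gray
    Lia black
    Fay gray
      Ivy gray
        Omar gray
        Omar black
      Ivy black
      Fay→Gus: Gus is gray → back edge
Back edge closes the cycle Gus → Cal → Fay → Gus; its vertices are {Cal, Fay, Gus}.

Cal, Fay, Gus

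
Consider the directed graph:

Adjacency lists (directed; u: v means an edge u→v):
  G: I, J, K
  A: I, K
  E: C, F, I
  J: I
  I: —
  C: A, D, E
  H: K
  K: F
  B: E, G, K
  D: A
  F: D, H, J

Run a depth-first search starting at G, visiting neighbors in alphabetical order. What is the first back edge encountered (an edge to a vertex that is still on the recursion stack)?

A->K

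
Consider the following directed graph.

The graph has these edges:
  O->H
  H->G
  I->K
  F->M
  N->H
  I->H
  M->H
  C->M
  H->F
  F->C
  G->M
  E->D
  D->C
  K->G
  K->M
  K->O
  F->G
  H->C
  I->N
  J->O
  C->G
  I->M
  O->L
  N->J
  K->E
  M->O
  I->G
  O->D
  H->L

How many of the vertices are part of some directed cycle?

A vertex is on a directed cycle iff it belongs to a strongly connected component of size ≥ 2 (or has a self-loop).
The vertices on cycles are {C, D, F, G, H, M, O} — 7 in total.

7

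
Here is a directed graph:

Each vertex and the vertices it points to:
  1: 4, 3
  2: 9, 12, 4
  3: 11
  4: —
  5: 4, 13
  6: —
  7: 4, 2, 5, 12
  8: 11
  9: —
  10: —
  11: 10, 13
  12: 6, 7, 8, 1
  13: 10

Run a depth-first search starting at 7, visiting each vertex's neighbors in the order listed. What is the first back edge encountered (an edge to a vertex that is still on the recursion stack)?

DFS from 7 (visiting each vertex's neighbors in the order listed); mark gray on enter, black on exit:
7 gray
  4 gray
  4 black
  2 gray
    9 gray
    9 black
    12 gray
      6 gray
      6 black
      12→7: 7 is gray → back edge
First back edge: 12 → 7.

12→7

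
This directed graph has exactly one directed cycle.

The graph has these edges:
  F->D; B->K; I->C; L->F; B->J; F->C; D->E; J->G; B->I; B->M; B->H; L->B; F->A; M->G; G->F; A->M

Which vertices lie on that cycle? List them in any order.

DFS with gray/black marking from F:
F gray
  C gray
  C black
  A gray
    M gray
      G gray
        G→F: F is gray → back edge
Back edge closes the cycle F → A → M → G → F; its vertices are {A, F, G, M}.

A, F, G, M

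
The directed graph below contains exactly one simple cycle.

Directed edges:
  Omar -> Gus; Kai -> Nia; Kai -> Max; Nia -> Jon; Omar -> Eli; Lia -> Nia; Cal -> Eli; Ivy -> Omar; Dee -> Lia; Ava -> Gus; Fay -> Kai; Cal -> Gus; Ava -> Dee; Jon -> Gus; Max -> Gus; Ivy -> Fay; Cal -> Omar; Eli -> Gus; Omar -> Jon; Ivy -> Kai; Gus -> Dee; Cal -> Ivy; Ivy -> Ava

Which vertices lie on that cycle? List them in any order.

Dee, Gus, Jon, Lia, Nia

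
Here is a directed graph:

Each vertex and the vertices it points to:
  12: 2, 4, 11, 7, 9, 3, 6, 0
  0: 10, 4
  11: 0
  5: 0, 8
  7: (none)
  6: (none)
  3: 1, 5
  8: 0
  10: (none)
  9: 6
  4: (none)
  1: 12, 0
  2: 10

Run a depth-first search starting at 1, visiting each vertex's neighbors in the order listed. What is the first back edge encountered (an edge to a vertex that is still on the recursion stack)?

DFS from 1 (visiting each vertex's neighbors in the order listed); mark gray on enter, black on exit:
1 gray
  12 gray
    2 gray
      10 gray
      10 black
    2 black
    4 gray
    4 black
    11 gray
      0 gray
        0→10: 10 black — skip
        0→4: 4 black — skip
      0 black
    11 black
    7 gray
    7 black
    9 gray
      6 gray
      6 black
    9 black
    3 gray
      3→1: 1 is gray → back edge
First back edge: 3 → 1.

3→1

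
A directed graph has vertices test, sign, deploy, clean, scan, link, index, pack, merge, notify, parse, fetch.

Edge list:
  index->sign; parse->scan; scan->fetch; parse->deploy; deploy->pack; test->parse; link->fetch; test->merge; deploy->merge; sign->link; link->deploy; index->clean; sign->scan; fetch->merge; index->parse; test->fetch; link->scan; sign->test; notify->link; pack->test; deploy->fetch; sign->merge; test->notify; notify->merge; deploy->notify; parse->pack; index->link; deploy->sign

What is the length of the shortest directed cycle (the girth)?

3

For each vertex v, BFS finds the shortest path from v back to v.
The shortest such closed walk is link → deploy → sign → link, length 3.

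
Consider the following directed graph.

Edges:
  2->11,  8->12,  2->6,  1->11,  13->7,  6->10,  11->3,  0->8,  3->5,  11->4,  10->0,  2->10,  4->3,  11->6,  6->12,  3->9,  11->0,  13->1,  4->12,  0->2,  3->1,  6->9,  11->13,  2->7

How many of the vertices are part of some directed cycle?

A vertex is on a directed cycle iff it belongs to a strongly connected component of size ≥ 2 (or has a self-loop).
The vertices on cycles are {0, 1, 2, 3, 4, 6, 10, 11, 13} — 9 in total.

9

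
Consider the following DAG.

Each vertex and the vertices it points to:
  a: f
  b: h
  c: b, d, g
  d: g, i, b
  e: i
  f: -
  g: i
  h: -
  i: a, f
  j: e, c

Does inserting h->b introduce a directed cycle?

Yes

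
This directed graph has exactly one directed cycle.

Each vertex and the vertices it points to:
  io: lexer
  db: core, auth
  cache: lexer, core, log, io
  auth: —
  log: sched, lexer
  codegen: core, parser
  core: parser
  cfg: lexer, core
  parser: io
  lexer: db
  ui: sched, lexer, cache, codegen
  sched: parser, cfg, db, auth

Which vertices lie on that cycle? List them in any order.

DFS with gray/black marking from io:
io gray
  lexer gray
    db gray
      core gray
        parser gray
          parser→io: io is gray → back edge
Back edge closes the cycle io → lexer → db → core → parser → io; its vertices are {db, io, core, lexer, parser}.

db, io, core, lexer, parser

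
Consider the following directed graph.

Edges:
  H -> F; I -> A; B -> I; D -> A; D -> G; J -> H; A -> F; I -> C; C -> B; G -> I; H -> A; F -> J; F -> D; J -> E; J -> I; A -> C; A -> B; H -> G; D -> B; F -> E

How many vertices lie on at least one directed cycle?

9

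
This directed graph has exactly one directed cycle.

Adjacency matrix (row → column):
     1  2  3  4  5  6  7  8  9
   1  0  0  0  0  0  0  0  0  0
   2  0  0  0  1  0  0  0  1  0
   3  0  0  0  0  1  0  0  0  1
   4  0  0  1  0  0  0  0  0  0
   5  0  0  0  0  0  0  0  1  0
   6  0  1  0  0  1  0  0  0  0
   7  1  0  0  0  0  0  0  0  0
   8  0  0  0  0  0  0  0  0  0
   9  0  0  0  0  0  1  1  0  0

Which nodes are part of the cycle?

DFS with gray/black marking from 2:
2 gray
  8 gray
  8 black
  4 gray
    3 gray
      9 gray
        7 gray
          1 gray
          1 black
        7 black
        6 gray
          6→2: 2 is gray → back edge
Back edge closes the cycle 2 → 4 → 3 → 9 → 6 → 2; its vertices are {2, 3, 4, 6, 9}.

2, 3, 4, 6, 9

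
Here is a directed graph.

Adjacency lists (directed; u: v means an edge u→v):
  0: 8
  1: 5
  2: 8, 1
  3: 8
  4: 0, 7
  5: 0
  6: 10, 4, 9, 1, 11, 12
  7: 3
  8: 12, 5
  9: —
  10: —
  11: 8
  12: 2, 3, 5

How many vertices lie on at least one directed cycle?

A vertex is on a directed cycle iff it belongs to a strongly connected component of size ≥ 2 (or has a self-loop).
The vertices on cycles are {0, 1, 2, 3, 5, 8, 12} — 7 in total.

7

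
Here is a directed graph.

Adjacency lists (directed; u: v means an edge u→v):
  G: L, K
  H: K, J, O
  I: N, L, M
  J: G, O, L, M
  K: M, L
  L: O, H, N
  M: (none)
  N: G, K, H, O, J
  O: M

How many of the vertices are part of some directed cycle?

6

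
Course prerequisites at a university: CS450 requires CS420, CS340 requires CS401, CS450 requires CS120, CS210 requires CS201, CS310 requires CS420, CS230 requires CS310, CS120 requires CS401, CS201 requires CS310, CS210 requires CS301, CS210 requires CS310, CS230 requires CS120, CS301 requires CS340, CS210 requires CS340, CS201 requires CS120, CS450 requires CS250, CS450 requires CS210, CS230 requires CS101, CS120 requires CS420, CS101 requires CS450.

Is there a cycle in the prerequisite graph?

No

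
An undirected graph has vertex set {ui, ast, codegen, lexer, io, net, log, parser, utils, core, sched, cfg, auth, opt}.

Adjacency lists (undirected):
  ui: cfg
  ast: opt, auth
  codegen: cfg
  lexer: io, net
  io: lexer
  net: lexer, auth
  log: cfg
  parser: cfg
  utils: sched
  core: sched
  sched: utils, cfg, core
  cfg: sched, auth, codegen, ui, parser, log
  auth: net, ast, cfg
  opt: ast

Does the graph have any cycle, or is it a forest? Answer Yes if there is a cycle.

DFS, tracking each vertex's parent; an edge to a visited non-parent vertex closes a cycle.
Start from utils:
visit utils (parent –)
  visit sched (parent utils)
    sched–utils: parent, skip
    visit cfg (parent sched)
      cfg–sched: parent, skip
      visit auth (parent cfg)
        visit net (parent auth)
          visit lexer (parent net)
            visit io (parent lexer)
              io–lexer: parent, skip
            lexer–net: parent, skip
          net–auth: parent, skip
        visit ast (parent auth)
          visit opt (parent ast)
            opt–ast: parent, skip
          ast–auth: parent, skip
        auth–cfg: parent, skip
      visit codegen (parent cfg)
        codegen–cfg: parent, skip
      visit ui (parent cfg)
        ui–cfg: parent, skip
      visit parser (parent cfg)
        parser–cfg: parent, skip
      visit log (parent cfg)
        log–cfg: parent, skip
    visit core (parent sched)
      core–sched: parent, skip
No non-parent visited neighbor found — the graph is a forest.

No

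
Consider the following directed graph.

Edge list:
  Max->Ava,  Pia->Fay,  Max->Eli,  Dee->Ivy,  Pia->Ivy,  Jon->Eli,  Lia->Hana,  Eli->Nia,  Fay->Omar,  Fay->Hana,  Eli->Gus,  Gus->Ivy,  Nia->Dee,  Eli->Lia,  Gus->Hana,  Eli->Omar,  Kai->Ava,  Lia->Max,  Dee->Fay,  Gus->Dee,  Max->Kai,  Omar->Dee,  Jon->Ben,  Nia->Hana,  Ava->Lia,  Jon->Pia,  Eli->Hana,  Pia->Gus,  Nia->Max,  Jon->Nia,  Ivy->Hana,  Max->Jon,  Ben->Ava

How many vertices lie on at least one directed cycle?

11

A vertex is on a directed cycle iff it belongs to a strongly connected component of size ≥ 2 (or has a self-loop).
The vertices on cycles are {Ava, Ben, Dee, Eli, Fay, Jon, Kai, Lia, Max, Nia, Omar} — 11 in total.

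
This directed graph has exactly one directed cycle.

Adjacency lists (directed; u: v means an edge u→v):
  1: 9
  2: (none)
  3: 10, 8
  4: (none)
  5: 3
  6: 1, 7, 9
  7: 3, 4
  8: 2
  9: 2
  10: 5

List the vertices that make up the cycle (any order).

3, 5, 10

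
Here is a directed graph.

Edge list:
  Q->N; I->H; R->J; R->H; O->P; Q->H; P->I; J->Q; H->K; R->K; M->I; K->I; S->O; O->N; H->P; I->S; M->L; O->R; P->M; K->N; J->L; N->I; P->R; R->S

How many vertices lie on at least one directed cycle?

A vertex is on a directed cycle iff it belongs to a strongly connected component of size ≥ 2 (or has a self-loop).
The vertices on cycles are {H, I, J, K, M, N, O, P, Q, R, S} — 11 in total.

11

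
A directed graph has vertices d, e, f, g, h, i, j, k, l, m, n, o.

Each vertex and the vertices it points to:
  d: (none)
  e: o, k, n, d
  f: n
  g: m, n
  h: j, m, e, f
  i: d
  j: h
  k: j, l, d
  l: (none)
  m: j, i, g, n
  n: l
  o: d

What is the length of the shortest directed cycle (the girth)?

2

For each vertex v, BFS finds the shortest path from v back to v.
The shortest such closed walk is h → j → h, length 2.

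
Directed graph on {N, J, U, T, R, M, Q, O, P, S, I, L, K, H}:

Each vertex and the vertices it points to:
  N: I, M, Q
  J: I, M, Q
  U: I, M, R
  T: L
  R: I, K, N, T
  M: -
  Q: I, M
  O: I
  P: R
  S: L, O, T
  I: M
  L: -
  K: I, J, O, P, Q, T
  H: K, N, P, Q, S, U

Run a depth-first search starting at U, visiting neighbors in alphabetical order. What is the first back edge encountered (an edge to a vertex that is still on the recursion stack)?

P->R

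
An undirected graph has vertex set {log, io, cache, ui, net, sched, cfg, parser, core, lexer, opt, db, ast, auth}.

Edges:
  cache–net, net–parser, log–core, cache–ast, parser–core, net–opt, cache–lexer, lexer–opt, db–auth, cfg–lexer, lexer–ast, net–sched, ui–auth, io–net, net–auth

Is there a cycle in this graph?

DFS, tracking each vertex's parent; an edge to a visited non-parent vertex closes a cycle.
Start from auth:
visit auth (parent –)
  visit net (parent auth)
    net–auth: parent, skip
    visit parser (parent net)
      visit core (parent parser)
        core–parser: parent, skip
        visit log (parent core)
          log–core: parent, skip
      parser–net: parent, skip
    visit sched (parent net)
      sched–net: parent, skip
    visit opt (parent net)
      opt–net: parent, skip
      visit lexer (parent opt)
        visit ast (parent lexer)
          ast–lexer: parent, skip
          visit cache (parent ast)
            cache–lexer: lexer visited and ≠ parent → cycle
Cycle: lexer – ast – cache – lexer.

Yes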